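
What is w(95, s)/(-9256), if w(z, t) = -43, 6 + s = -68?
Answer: 43/9256 ≈ 0.0046456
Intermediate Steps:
s = -74 (s = -6 - 68 = -74)
w(95, s)/(-9256) = -43/(-9256) = -43*(-1/9256) = 43/9256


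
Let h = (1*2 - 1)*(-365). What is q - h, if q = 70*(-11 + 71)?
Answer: 4565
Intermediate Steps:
q = 4200 (q = 70*60 = 4200)
h = -365 (h = (2 - 1)*(-365) = 1*(-365) = -365)
q - h = 4200 - 1*(-365) = 4200 + 365 = 4565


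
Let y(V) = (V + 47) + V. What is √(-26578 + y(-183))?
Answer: I*√26897 ≈ 164.0*I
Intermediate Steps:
y(V) = 47 + 2*V (y(V) = (47 + V) + V = 47 + 2*V)
√(-26578 + y(-183)) = √(-26578 + (47 + 2*(-183))) = √(-26578 + (47 - 366)) = √(-26578 - 319) = √(-26897) = I*√26897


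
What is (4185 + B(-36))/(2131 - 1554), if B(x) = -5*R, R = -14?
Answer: 4255/577 ≈ 7.3744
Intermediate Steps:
B(x) = 70 (B(x) = -5*(-14) = 70)
(4185 + B(-36))/(2131 - 1554) = (4185 + 70)/(2131 - 1554) = 4255/577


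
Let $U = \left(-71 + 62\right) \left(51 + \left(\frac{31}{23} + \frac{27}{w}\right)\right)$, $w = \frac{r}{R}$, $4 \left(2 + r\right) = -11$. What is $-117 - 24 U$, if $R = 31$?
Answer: $- \frac{11742777}{437} \approx -26871.0$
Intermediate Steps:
$r = - \frac{19}{4}$ ($r = -2 + \frac{1}{4} \left(-11\right) = -2 - \frac{11}{4} = - \frac{19}{4} \approx -4.75$)
$w = - \frac{19}{124}$ ($w = - \frac{19}{4 \cdot 31} = \left(- \frac{19}{4}\right) \frac{1}{31} = - \frac{19}{124} \approx -0.15323$)
$U = \frac{487152}{437}$ ($U = \left(-71 + 62\right) \left(51 + \left(\frac{31}{23} + \frac{27}{- \frac{19}{124}}\right)\right) = - 9 \left(51 + \left(31 \cdot \frac{1}{23} + 27 \left(- \frac{124}{19}\right)\right)\right) = - 9 \left(51 + \left(\frac{31}{23} - \frac{3348}{19}\right)\right) = - 9 \left(51 - \frac{76415}{437}\right) = \left(-9\right) \left(- \frac{54128}{437}\right) = \frac{487152}{437} \approx 1114.8$)
$-117 - 24 U = -117 - \frac{11691648}{437} = - \frac{11742777}{437}$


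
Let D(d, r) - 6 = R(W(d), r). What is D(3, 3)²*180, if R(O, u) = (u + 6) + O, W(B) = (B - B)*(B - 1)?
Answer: 40500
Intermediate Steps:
W(B) = 0 (W(B) = 0*(-1 + B) = 0)
R(O, u) = 6 + O + u (R(O, u) = (6 + u) + O = 6 + O + u)
D(d, r) = 12 + r (D(d, r) = 6 + (6 + 0 + r) = 6 + (6 + r) = 12 + r)
D(3, 3)²*180 = (12 + 3)²*180 = 15²*180 = 225*180 = 40500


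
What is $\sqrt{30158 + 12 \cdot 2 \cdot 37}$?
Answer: $19 \sqrt{86} \approx 176.2$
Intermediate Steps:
$\sqrt{30158 + 12 \cdot 2 \cdot 37} = \sqrt{30158 + 24 \cdot 37} = \sqrt{30158 + 888} = \sqrt{31046} = 19 \sqrt{86}$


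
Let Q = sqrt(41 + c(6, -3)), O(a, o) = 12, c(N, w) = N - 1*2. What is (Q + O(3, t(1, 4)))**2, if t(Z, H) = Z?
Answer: 189 + 72*sqrt(5) ≈ 350.00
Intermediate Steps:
c(N, w) = -2 + N (c(N, w) = N - 2 = -2 + N)
Q = 3*sqrt(5) (Q = sqrt(41 + (-2 + 6)) = sqrt(41 + 4) = sqrt(45) = 3*sqrt(5) ≈ 6.7082)
(Q + O(3, t(1, 4)))**2 = (3*sqrt(5) + 12)**2 = (12 + 3*sqrt(5))**2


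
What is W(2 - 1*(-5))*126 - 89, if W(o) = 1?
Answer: 37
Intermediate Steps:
W(2 - 1*(-5))*126 - 89 = 1*126 - 89 = 126 - 89 = 37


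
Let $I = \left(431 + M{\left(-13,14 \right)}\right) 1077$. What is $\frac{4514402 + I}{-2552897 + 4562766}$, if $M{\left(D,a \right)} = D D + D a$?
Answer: $\frac{4964588}{2009869} \approx 2.4701$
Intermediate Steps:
$M{\left(D,a \right)} = D^{2} + D a$
$I = 450186$ ($I = \left(431 - 13 \left(-13 + 14\right)\right) 1077 = \left(431 - 13\right) 1077 = 418 \cdot 1077 = 450186$)
$\frac{4514402 + I}{-2552897 + 4562766} = \frac{4514402 + 450186}{-2552897 + 4562766} = \frac{4964588}{2009869}$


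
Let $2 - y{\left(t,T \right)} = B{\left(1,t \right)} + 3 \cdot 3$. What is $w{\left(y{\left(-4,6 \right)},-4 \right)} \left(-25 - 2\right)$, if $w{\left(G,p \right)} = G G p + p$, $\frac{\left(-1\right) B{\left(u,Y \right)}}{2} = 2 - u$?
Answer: $2808$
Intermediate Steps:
$B{\left(u,Y \right)} = -4 + 2 u$ ($B{\left(u,Y \right)} = - 2 \left(2 - u\right) = -4 + 2 u$)
$y{\left(t,T \right)} = -5$ ($y{\left(t,T \right)} = 2 - \left(\left(-4 + 2 \cdot 1\right) + 3 \cdot 3\right) = 2 - \left(\left(-4 + 2\right) + 9\right) = 2 - \left(-2 + 9\right) = 2 - 7 = -5$)
$w{\left(G,p \right)} = p + p G^{2}$ ($w{\left(G,p \right)} = G^{2} p + p = p G^{2} + p = p + p G^{2}$)
$w{\left(y{\left(-4,6 \right)},-4 \right)} \left(-25 - 2\right) = - 4 \left(1 + \left(-5\right)^{2}\right) \left(-25 - 2\right) = - 4 \left(1 + 25\right) \left(-27\right) = \left(-4\right) 26 \left(-27\right) = \left(-104\right) \left(-27\right) = 2808$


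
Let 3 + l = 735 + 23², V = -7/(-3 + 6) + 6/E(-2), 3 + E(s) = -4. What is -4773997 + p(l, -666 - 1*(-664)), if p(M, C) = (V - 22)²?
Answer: -2105052836/441 ≈ -4.7734e+6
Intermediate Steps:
E(s) = -7 (E(s) = -3 - 4 = -7)
V = -67/21 (V = -7/(-3 + 6) + 6/(-7) = -7/3 + 6*(-⅐) = -7*⅓ - 6/7 = -7/3 - 6/7 = -67/21 ≈ -3.1905)
l = 1261 (l = -3 + (735 + 23²) = -3 + (735 + 529) = -3 + 1264 = 1261)
p(M, C) = 279841/441 (p(M, C) = (-67/21 - 22)² = (-529/21)² = 279841/441)
-4773997 + p(l, -666 - 1*(-664)) = -4773997 + 279841/441 = -2105052836/441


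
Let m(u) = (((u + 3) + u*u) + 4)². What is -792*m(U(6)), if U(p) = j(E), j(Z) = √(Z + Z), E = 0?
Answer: -38808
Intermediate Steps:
j(Z) = √2*√Z (j(Z) = √(2*Z) = √2*√Z)
U(p) = 0 (U(p) = √2*√0 = √2*0 = 0)
m(u) = (7 + u + u²)² (m(u) = (((3 + u) + u²) + 4)² = ((3 + u + u²) + 4)² = (7 + u + u²)²)
-792*m(U(6)) = -792*(7 + 0 + 0²)² = -792*(7 + 0 + 0)² = -792*7² = -792*49 = -38808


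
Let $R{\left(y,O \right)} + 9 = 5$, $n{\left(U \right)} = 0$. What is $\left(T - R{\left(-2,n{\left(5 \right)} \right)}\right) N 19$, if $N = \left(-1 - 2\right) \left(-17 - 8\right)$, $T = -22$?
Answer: $-25650$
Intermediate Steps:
$N = 75$ ($N = \left(-3\right) \left(-25\right) = 75$)
$R{\left(y,O \right)} = -4$ ($R{\left(y,O \right)} = -9 + 5 = -4$)
$\left(T - R{\left(-2,n{\left(5 \right)} \right)}\right) N 19 = \left(-22 - -4\right) 75 \cdot 19 = \left(-22 + 4\right) 75 \cdot 19 = \left(-18\right) 75 \cdot 19 = \left(-1350\right) 19 = -25650$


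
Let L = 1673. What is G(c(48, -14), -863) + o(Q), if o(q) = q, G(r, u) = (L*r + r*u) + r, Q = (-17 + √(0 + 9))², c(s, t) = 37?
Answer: 30203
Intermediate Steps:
Q = 196 (Q = (-17 + √9)² = (-17 + 3)² = (-14)² = 196)
G(r, u) = 1674*r + r*u (G(r, u) = (1673*r + r*u) + r = 1674*r + r*u)
G(c(48, -14), -863) + o(Q) = 37*(1674 - 863) + 196 = 37*811 + 196 = 30007 + 196 = 30203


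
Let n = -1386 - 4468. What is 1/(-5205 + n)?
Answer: -1/11059 ≈ -9.0424e-5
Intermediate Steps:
n = -5854
1/(-5205 + n) = 1/(-5205 - 5854) = 1/(-11059) = -1/11059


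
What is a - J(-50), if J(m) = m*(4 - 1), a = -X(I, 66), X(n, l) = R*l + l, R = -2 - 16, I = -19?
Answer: 1272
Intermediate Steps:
R = -18
X(n, l) = -17*l (X(n, l) = -18*l + l = -17*l)
a = 1122 (a = -(-17)*66 = -1*(-1122) = 1122)
J(m) = 3*m (J(m) = m*3 = 3*m)
a - J(-50) = 1122 - 3*(-50) = 1122 - 1*(-150) = 1122 + 150 = 1272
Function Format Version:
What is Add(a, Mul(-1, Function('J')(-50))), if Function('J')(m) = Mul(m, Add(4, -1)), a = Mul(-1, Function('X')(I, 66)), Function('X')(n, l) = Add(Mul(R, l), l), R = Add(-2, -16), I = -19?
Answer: 1272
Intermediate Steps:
R = -18
Function('X')(n, l) = Mul(-17, l) (Function('X')(n, l) = Add(Mul(-18, l), l) = Mul(-17, l))
a = 1122 (a = Mul(-1, Mul(-17, 66)) = Mul(-1, -1122) = 1122)
Function('J')(m) = Mul(3, m) (Function('J')(m) = Mul(m, 3) = Mul(3, m))
Add(a, Mul(-1, Function('J')(-50))) = Add(1122, Mul(-1, Mul(3, -50))) = Add(1122, Mul(-1, -150)) = Add(1122, 150) = 1272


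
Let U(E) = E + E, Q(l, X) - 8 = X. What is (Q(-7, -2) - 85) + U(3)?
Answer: -73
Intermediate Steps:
Q(l, X) = 8 + X
U(E) = 2*E
(Q(-7, -2) - 85) + U(3) = ((8 - 2) - 85) + 2*3 = (6 - 85) + 6 = -79 + 6 = -73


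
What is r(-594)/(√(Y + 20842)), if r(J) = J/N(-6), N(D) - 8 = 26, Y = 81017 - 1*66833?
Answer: -297*√35026/595442 ≈ -0.093350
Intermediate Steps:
Y = 14184 (Y = 81017 - 66833 = 14184)
N(D) = 34 (N(D) = 8 + 26 = 34)
r(J) = J/34
r(-594)/(√(Y + 20842)) = ((1/34)*(-594))/(√(14184 + 20842)) = -297*√35026/35026/17 = -297*√35026/595442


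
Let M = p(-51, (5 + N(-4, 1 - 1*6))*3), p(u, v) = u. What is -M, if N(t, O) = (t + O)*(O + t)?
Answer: 51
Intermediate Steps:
N(t, O) = (O + t)² (N(t, O) = (O + t)*(O + t) = (O + t)²)
M = -51
-M = -1*(-51) = 51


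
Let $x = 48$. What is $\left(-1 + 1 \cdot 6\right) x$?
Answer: $240$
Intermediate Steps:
$\left(-1 + 1 \cdot 6\right) x = \left(-1 + 1 \cdot 6\right) 48 = \left(-1 + 6\right) 48 = 5 \cdot 48 = 240$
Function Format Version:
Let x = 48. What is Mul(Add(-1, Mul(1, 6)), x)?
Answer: 240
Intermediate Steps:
Mul(Add(-1, Mul(1, 6)), x) = Mul(Add(-1, Mul(1, 6)), 48) = Mul(Add(-1, 6), 48) = Mul(5, 48) = 240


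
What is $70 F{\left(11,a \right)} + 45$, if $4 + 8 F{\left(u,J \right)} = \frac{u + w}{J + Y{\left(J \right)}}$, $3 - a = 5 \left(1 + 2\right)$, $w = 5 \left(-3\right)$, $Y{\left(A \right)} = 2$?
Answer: $\frac{27}{2} \approx 13.5$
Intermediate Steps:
$w = -15$
$a = -12$ ($a = 3 - 5 \left(1 + 2\right) = 3 - 5 \cdot 3 = 3 - 15 = -12$)
$F{\left(u,J \right)} = - \frac{1}{2} + \frac{-15 + u}{8 \left(2 + J\right)}$ ($F{\left(u,J \right)} = - \frac{1}{2} + \frac{\left(u - 15\right) \frac{1}{J + 2}}{8} = - \frac{1}{2} + \frac{\left(-15 + u\right) \frac{1}{2 + J}}{8} = - \frac{1}{2} + \frac{\frac{1}{2 + J} \left(-15 + u\right)}{8} = - \frac{1}{2} + \frac{-15 + u}{8 \left(2 + J\right)}$)
$70 F{\left(11,a \right)} + 45 = 70 \frac{-23 + 11 - -48}{8 \left(2 - 12\right)} + 45 = 70 \frac{-23 + 11 + 48}{8 \left(-10\right)} + 45 = 70 \cdot \frac{1}{8} \left(- \frac{1}{10}\right) 36 + 45 = 70 \left(- \frac{9}{20}\right) + 45 = - \frac{63}{2} + 45 = \frac{27}{2}$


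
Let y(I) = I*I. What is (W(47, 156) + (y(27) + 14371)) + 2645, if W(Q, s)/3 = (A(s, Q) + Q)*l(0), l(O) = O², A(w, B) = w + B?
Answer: 17745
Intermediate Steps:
A(w, B) = B + w
y(I) = I²
W(Q, s) = 0 (W(Q, s) = 3*(((Q + s) + Q)*0²) = 3*((s + 2*Q)*0) = 3*0 = 0)
(W(47, 156) + (y(27) + 14371)) + 2645 = (0 + (27² + 14371)) + 2645 = (0 + (729 + 14371)) + 2645 = (0 + 15100) + 2645 = 15100 + 2645 = 17745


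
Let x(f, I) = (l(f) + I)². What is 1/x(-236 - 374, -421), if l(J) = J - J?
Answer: 1/177241 ≈ 5.6420e-6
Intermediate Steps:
l(J) = 0
x(f, I) = I² (x(f, I) = (0 + I)² = I²)
1/x(-236 - 374, -421) = 1/((-421)²) = 1/177241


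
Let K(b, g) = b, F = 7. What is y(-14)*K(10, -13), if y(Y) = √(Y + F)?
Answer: 10*I*√7 ≈ 26.458*I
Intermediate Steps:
y(Y) = √(7 + Y) (y(Y) = √(Y + 7) = √(7 + Y))
y(-14)*K(10, -13) = √(7 - 14)*10 = √(-7)*10 = (I*√7)*10 = 10*I*√7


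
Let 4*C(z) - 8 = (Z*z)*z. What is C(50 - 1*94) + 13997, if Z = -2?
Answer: 13031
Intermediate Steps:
C(z) = 2 - z²/2 (C(z) = 2 + ((-2*z)*z)/4 = 2 + (-2*z²)/4 = 2 - z²/2)
C(50 - 1*94) + 13997 = (2 - (50 - 1*94)²/2) + 13997 = (2 - (50 - 94)²/2) + 13997 = (2 - ½*(-44)²) + 13997 = (2 - ½*1936) + 13997 = (2 - 968) + 13997 = -966 + 13997 = 13031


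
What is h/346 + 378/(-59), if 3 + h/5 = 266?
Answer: -53203/20414 ≈ -2.6062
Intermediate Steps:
h = 1315 (h = -15 + 5*266 = -15 + 1330 = 1315)
h/346 + 378/(-59) = 1315/346 + 378/(-59) = 1315*(1/346) + 378*(-1/59) = 1315/346 - 378/59 = -53203/20414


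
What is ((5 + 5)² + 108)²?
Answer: 43264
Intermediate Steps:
((5 + 5)² + 108)² = (10² + 108)² = (100 + 108)² = 208² = 43264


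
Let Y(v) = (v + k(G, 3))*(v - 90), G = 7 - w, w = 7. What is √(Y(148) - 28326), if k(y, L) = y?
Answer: I*√19742 ≈ 140.51*I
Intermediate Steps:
G = 0 (G = 7 - 1*7 = 7 - 7 = 0)
Y(v) = v*(-90 + v) (Y(v) = (v + 0)*(v - 90) = v*(-90 + v))
√(Y(148) - 28326) = √(148*(-90 + 148) - 28326) = √(148*58 - 28326) = √(8584 - 28326) = √(-19742) = I*√19742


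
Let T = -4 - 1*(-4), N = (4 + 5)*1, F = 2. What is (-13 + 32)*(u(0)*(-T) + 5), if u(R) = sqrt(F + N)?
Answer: 95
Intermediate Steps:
N = 9 (N = 9*1 = 9)
u(R) = sqrt(11) (u(R) = sqrt(2 + 9) = sqrt(11))
T = 0 (T = -4 + 4 = 0)
(-13 + 32)*(u(0)*(-T) + 5) = (-13 + 32)*(sqrt(11)*(-1*0) + 5) = 19*(sqrt(11)*0 + 5) = 19*(0 + 5) = 19*5 = 95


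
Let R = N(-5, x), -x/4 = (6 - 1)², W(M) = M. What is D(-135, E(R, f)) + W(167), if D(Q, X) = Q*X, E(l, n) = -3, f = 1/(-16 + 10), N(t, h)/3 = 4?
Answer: 572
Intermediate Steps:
x = -100 (x = -4*(6 - 1)² = -4*5² = -4*25 = -100)
N(t, h) = 12 (N(t, h) = 3*4 = 12)
f = -⅙ (f = 1/(-6) = -⅙ ≈ -0.16667)
R = 12
D(-135, E(R, f)) + W(167) = -135*(-3) + 167 = 405 + 167 = 572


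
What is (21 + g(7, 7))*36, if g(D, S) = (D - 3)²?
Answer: 1332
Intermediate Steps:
g(D, S) = (-3 + D)²
(21 + g(7, 7))*36 = (21 + (-3 + 7)²)*36 = (21 + 4²)*36 = (21 + 16)*36 = 37*36 = 1332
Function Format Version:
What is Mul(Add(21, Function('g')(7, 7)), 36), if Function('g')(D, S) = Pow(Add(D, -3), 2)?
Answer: 1332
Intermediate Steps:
Function('g')(D, S) = Pow(Add(-3, D), 2)
Mul(Add(21, Function('g')(7, 7)), 36) = Mul(Add(21, Pow(Add(-3, 7), 2)), 36) = Mul(Add(21, Pow(4, 2)), 36) = Mul(Add(21, 16), 36) = Mul(37, 36) = 1332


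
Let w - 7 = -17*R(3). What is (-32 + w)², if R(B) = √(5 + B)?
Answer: 2937 + 1700*√2 ≈ 5341.2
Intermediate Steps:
w = 7 - 34*√2 (w = 7 - 17*√(5 + 3) = 7 - 34*√2 ≈ -41.083)
(-32 + w)² = (-32 + (7 - 34*√2))² = (-25 - 34*√2)²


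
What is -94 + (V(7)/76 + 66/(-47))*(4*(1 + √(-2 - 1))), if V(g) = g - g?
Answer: -4682/47 - 264*I*√3/47 ≈ -99.617 - 9.729*I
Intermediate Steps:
V(g) = 0
-94 + (V(7)/76 + 66/(-47))*(4*(1 + √(-2 - 1))) = -94 + (0/76 + 66/(-47))*(4*(1 + √(-2 - 1))) = -94 + (0*(1/76) + 66*(-1/47))*(4*(1 + √(-3))) = -94 + (0 - 66/47)*(4*(1 + I*√3)) = -94 - 66*(4 + 4*I*√3)/47 = -94 + (-264/47 - 264*I*√3/47) = -4682/47 - 264*I*√3/47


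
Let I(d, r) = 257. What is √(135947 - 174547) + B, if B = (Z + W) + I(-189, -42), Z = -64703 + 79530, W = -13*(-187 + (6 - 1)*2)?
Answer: 17385 + 10*I*√386 ≈ 17385.0 + 196.47*I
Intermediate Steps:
W = 2301 (W = -13*(-187 + 5*2) = -13*(-187 + 10) = -13*(-177) = 2301)
Z = 14827
B = 17385 (B = (14827 + 2301) + 257 = 17128 + 257 = 17385)
√(135947 - 174547) + B = √(135947 - 174547) + 17385 = √(-38600) + 17385 = 10*I*√386 + 17385 = 17385 + 10*I*√386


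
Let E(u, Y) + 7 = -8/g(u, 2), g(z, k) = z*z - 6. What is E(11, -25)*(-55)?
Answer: 8943/23 ≈ 388.83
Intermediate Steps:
g(z, k) = -6 + z² (g(z, k) = z² - 6 = -6 + z²)
E(u, Y) = -7 - 8/(-6 + u²)
E(11, -25)*(-55) = ((34 - 7*11²)/(-6 + 11²))*(-55) = ((34 - 7*121)/(-6 + 121))*(-55) = ((34 - 847)/115)*(-55) = ((1/115)*(-813))*(-55) = -813/115*(-55) = 8943/23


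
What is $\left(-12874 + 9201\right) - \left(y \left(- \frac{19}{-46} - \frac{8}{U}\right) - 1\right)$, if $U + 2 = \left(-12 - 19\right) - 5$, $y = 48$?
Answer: $- \frac{1617744}{437} \approx -3701.9$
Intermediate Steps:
$U = -38$ ($U = -2 - 36 = -38$)
$\left(-12874 + 9201\right) - \left(y \left(- \frac{19}{-46} - \frac{8}{U}\right) - 1\right) = \left(-12874 + 9201\right) - \left(48 \left(- \frac{19}{-46} - \frac{8}{-38}\right) - 1\right) = -3673 - \left(48 \left(\left(-19\right) \left(- \frac{1}{46}\right) - - \frac{4}{19}\right) - 1\right) = -3673 - \left(48 \left(\frac{19}{46} + \frac{4}{19}\right) - 1\right) = -3673 - \left(48 \cdot \frac{545}{874} - 1\right) = -3673 - \left(\frac{13080}{437} - 1\right) = -3673 - \frac{12643}{437} = - \frac{1617744}{437}$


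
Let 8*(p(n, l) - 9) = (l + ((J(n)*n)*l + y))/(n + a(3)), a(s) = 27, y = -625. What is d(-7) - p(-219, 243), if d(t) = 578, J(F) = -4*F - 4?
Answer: -22765811/768 ≈ -29643.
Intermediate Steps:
J(F) = -4 - 4*F
p(n, l) = 9 + (-625 + l + l*n*(-4 - 4*n))/(8*(27 + n)) (p(n, l) = 9 + ((l + (((-4 - 4*n)*n)*l - 625))/(n + 27))/8 = 9 + ((l + ((n*(-4 - 4*n))*l - 625))/(27 + n))/8 = 9 + ((l + (l*n*(-4 - 4*n) - 625))/(27 + n))/8 = 9 + ((l + (-625 + l*n*(-4 - 4*n)))/(27 + n))/8 = 9 + ((-625 + l + l*n*(-4 - 4*n))/(27 + n))/8 = 9 + (-625 + l + l*n*(-4 - 4*n))/(8*(27 + n)))
d(-7) - p(-219, 243) = 578 - (1319 + 243 + 72*(-219) - 4*243*(-219)*(1 - 219))/(8*(27 - 219)) = 578 - (1319 + 243 - 15768 - 4*243*(-219)*(-218))/(8*(-192)) = 578 - (-1)*(1319 + 243 - 15768 - 46405224)/(8*192) = 578 - (-1)*(-46419430)/(8*192) = 578 - 1*23209715/768 = 578 - 23209715/768 = -22765811/768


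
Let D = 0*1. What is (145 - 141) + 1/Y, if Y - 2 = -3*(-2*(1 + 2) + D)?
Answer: 81/20 ≈ 4.0500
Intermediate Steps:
D = 0
Y = 20 (Y = 2 - 3*(-2*(1 + 2) + 0) = 2 - 3*(-2*3 + 0) = 2 - 3*(-6 + 0) = 2 - 3*(-6) = 2 + 18 = 20)
(145 - 141) + 1/Y = (145 - 141) + 1/20 = 4 + 1/20 = 81/20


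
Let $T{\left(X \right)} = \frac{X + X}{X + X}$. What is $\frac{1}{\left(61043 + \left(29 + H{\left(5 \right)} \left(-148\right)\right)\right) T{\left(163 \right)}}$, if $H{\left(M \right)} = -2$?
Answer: $\frac{1}{61368} \approx 1.6295 \cdot 10^{-5}$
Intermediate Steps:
$T{\left(X \right)} = 1$ ($T{\left(X \right)} = \frac{2 X}{2 X} = 2 X \frac{1}{2 X} = 1$)
$\frac{1}{\left(61043 + \left(29 + H{\left(5 \right)} \left(-148\right)\right)\right) T{\left(163 \right)}} = \frac{1}{\left(61043 + \left(29 - -296\right)\right) 1} = \frac{1}{61043 + \left(29 + 296\right)} 1 = \frac{1}{61043 + 325} \cdot 1 = \frac{1}{61368} \cdot 1 = \frac{1}{61368}$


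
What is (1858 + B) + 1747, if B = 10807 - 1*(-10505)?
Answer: 24917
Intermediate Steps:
B = 21312 (B = 10807 + 10505 = 21312)
(1858 + B) + 1747 = (1858 + 21312) + 1747 = 23170 + 1747 = 24917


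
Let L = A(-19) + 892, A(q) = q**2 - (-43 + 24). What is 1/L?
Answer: 1/1272 ≈ 0.00078616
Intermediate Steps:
A(q) = 19 + q**2 (A(q) = q**2 - 1*(-19) = q**2 + 19 = 19 + q**2)
L = 1272 (L = (19 + (-19)**2) + 892 = (19 + 361) + 892 = 380 + 892 = 1272)
1/L = 1/1272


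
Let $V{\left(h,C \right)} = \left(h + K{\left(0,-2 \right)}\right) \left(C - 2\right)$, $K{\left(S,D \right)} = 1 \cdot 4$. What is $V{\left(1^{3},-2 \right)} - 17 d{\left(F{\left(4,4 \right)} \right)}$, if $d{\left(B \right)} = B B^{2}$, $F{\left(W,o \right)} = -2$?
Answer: $116$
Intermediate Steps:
$K{\left(S,D \right)} = 4$
$V{\left(h,C \right)} = \left(-2 + C\right) \left(4 + h\right)$ ($V{\left(h,C \right)} = \left(h + 4\right) \left(C - 2\right) = \left(4 + h\right) \left(-2 + C\right) = \left(-2 + C\right) \left(4 + h\right)$)
$d{\left(B \right)} = B^{3}$
$V{\left(1^{3},-2 \right)} - 17 d{\left(F{\left(4,4 \right)} \right)} = \left(-8 - 2 \cdot 1^{3} + 4 \left(-2\right) - 2 \cdot 1^{3}\right) - 17 \left(-2\right)^{3} = \left(-8 - 2 - 8 - 2\right) - -136 = \left(-8 - 2 - 8 - 2\right) + 136 = -20 + 136 = 116$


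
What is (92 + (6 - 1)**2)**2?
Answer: 13689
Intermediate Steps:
(92 + (6 - 1)**2)**2 = (92 + 5**2)**2 = (92 + 25)**2 = 117**2 = 13689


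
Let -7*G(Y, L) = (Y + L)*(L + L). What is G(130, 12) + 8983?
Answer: 59473/7 ≈ 8496.1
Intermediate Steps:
G(Y, L) = -2*L*(L + Y)/7 (G(Y, L) = -(Y + L)*(L + L)/7 = -(L + Y)*2*L/7 = -2*L*(L + Y)/7)
G(130, 12) + 8983 = -2/7*12*(12 + 130) + 8983 = -2/7*12*142 + 8983 = -3408/7 + 8983 = 59473/7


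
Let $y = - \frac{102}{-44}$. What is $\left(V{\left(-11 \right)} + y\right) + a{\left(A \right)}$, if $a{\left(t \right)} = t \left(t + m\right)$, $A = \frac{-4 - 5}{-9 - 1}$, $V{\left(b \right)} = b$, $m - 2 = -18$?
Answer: $- \frac{24499}{1100} \approx -22.272$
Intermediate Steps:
$m = -16$ ($m = 2 - 18 = -16$)
$A = \frac{9}{10}$ ($A = - \frac{9}{-10} = \left(-9\right) \left(- \frac{1}{10}\right) = \frac{9}{10} \approx 0.9$)
$a{\left(t \right)} = t \left(-16 + t\right)$ ($a{\left(t \right)} = t \left(t - 16\right) = t \left(-16 + t\right)$)
$y = \frac{51}{22}$ ($y = \left(-102\right) \left(- \frac{1}{44}\right) = \frac{51}{22} \approx 2.3182$)
$\left(V{\left(-11 \right)} + y\right) + a{\left(A \right)} = \left(-11 + \frac{51}{22}\right) + \frac{9 \left(-16 + \frac{9}{10}\right)}{10} = - \frac{191}{22} + \frac{9}{10} \left(- \frac{151}{10}\right) = - \frac{191}{22} - \frac{1359}{100} = - \frac{24499}{1100}$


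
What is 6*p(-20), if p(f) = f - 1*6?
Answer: -156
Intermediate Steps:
p(f) = -6 + f (p(f) = f - 6 = -6 + f)
6*p(-20) = 6*(-6 - 20) = 6*(-26) = -156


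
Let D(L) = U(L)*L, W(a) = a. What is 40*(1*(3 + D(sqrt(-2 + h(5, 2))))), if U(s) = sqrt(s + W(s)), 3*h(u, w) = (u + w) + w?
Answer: 120 + 40*sqrt(2) ≈ 176.57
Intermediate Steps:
h(u, w) = u/3 + 2*w/3 (h(u, w) = ((u + w) + w)/3 = (u + 2*w)/3 = u/3 + 2*w/3)
U(s) = sqrt(2)*sqrt(s) (U(s) = sqrt(s + s) = sqrt(2*s) = sqrt(2)*sqrt(s))
D(L) = sqrt(2)*L**(3/2) (D(L) = (sqrt(2)*sqrt(L))*L = sqrt(2)*L**(3/2))
40*(1*(3 + D(sqrt(-2 + h(5, 2))))) = 40*(1*(3 + sqrt(2)*(sqrt(-2 + ((1/3)*5 + (2/3)*2)))**(3/2))) = 40*(1*(3 + sqrt(2)*(sqrt(-2 + (5/3 + 4/3)))**(3/2))) = 40*(1*(3 + sqrt(2)*(sqrt(-2 + 3))**(3/2))) = 40*(1*(3 + sqrt(2)*(sqrt(1))**(3/2))) = 40*(1*(3 + sqrt(2)*1**(3/2))) = 40*(1*(3 + sqrt(2)*1)) = 40*(1*(3 + sqrt(2))) = 40*(3 + sqrt(2)) = 120 + 40*sqrt(2)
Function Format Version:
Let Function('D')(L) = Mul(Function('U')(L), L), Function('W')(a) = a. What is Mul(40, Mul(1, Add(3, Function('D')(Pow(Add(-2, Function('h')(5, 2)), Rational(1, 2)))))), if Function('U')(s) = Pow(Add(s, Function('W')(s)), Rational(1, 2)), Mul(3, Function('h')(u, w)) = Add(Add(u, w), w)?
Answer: Add(120, Mul(40, Pow(2, Rational(1, 2)))) ≈ 176.57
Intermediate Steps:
Function('h')(u, w) = Add(Mul(Rational(1, 3), u), Mul(Rational(2, 3), w)) (Function('h')(u, w) = Mul(Rational(1, 3), Add(Add(u, w), w)) = Mul(Rational(1, 3), Add(u, Mul(2, w))) = Add(Mul(Rational(1, 3), u), Mul(Rational(2, 3), w)))
Function('U')(s) = Mul(Pow(2, Rational(1, 2)), Pow(s, Rational(1, 2))) (Function('U')(s) = Pow(Add(s, s), Rational(1, 2)) = Pow(Mul(2, s), Rational(1, 2)) = Mul(Pow(2, Rational(1, 2)), Pow(s, Rational(1, 2))))
Function('D')(L) = Mul(Pow(2, Rational(1, 2)), Pow(L, Rational(3, 2))) (Function('D')(L) = Mul(Mul(Pow(2, Rational(1, 2)), Pow(L, Rational(1, 2))), L) = Mul(Pow(2, Rational(1, 2)), Pow(L, Rational(3, 2))))
Mul(40, Mul(1, Add(3, Function('D')(Pow(Add(-2, Function('h')(5, 2)), Rational(1, 2)))))) = Mul(40, Mul(1, Add(3, Mul(Pow(2, Rational(1, 2)), Pow(Pow(Add(-2, Add(Mul(Rational(1, 3), 5), Mul(Rational(2, 3), 2))), Rational(1, 2)), Rational(3, 2)))))) = Mul(40, Mul(1, Add(3, Mul(Pow(2, Rational(1, 2)), Pow(Pow(Add(-2, Add(Rational(5, 3), Rational(4, 3))), Rational(1, 2)), Rational(3, 2)))))) = Mul(40, Mul(1, Add(3, Mul(Pow(2, Rational(1, 2)), Pow(Pow(Add(-2, 3), Rational(1, 2)), Rational(3, 2)))))) = Mul(40, Mul(1, Add(3, Mul(Pow(2, Rational(1, 2)), Pow(Pow(1, Rational(1, 2)), Rational(3, 2)))))) = Mul(40, Mul(1, Add(3, Mul(Pow(2, Rational(1, 2)), Pow(1, Rational(3, 2)))))) = Mul(40, Mul(1, Add(3, Mul(Pow(2, Rational(1, 2)), 1)))) = Mul(40, Mul(1, Add(3, Pow(2, Rational(1, 2))))) = Mul(40, Add(3, Pow(2, Rational(1, 2)))) = Add(120, Mul(40, Pow(2, Rational(1, 2))))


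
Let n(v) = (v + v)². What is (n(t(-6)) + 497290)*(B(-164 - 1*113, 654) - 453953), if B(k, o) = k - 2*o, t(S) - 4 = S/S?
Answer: -226580045820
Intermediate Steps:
t(S) = 5 (t(S) = 4 + S/S = 4 + 1 = 5)
n(v) = 4*v² (n(v) = (2*v)² = 4*v²)
(n(t(-6)) + 497290)*(B(-164 - 1*113, 654) - 453953) = (4*5² + 497290)*(((-164 - 1*113) - 2*654) - 453953) = (4*25 + 497290)*(((-164 - 113) - 1308) - 453953) = (100 + 497290)*((-277 - 1308) - 453953) = 497390*(-1585 - 453953) = 497390*(-455538) = -226580045820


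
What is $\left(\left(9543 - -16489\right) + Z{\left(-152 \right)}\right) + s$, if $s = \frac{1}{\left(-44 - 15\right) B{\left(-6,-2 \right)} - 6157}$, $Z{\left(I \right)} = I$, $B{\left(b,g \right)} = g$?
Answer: $\frac{156289319}{6039} \approx 25880.0$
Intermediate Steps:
$s = - \frac{1}{6039}$ ($s = \frac{1}{\left(-44 - 15\right) \left(-2\right) - 6157} = \frac{1}{\left(-59\right) \left(-2\right) + \left(-14810 + 8653\right)} = \frac{1}{118 - 6157} = \frac{1}{-6039} = - \frac{1}{6039} \approx -0.00016559$)
$\left(\left(9543 - -16489\right) + Z{\left(-152 \right)}\right) + s = \left(\left(9543 - -16489\right) - 152\right) - \frac{1}{6039} = \left(\left(9543 + 16489\right) - 152\right) - \frac{1}{6039} = \left(26032 - 152\right) - \frac{1}{6039} = 25880 - \frac{1}{6039} = \frac{156289319}{6039}$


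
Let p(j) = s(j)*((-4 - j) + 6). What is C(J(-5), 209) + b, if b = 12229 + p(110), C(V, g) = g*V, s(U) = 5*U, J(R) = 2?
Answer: -46753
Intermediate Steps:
p(j) = 5*j*(2 - j) (p(j) = (5*j)*((-4 - j) + 6) = (5*j)*(2 - j) = 5*j*(2 - j))
C(V, g) = V*g
b = -47171 (b = 12229 + 5*110*(2 - 1*110) = 12229 + 5*110*(2 - 110) = 12229 + 5*110*(-108) = 12229 - 59400 = -47171)
C(J(-5), 209) + b = 2*209 - 47171 = 418 - 47171 = -46753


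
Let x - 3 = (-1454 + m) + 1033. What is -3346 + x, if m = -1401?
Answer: -5165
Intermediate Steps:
x = -1819 (x = 3 + ((-1454 - 1401) + 1033) = 3 + (-2855 + 1033) = 3 - 1822 = -1819)
-3346 + x = -3346 - 1819 = -5165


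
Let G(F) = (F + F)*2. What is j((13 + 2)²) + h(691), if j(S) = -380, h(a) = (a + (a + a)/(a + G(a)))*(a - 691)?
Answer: -380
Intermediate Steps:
G(F) = 4*F (G(F) = (2*F)*2 = 4*F)
h(a) = (-691 + a)*(⅖ + a) (h(a) = (a + (a + a)/(a + 4*a))*(a - 691) = (a + (2*a)/((5*a)))*(-691 + a) = (a + (2*a)*(1/(5*a)))*(-691 + a) = (a + ⅖)*(-691 + a) = (⅖ + a)*(-691 + a) = (-691 + a)*(⅖ + a))
j((13 + 2)²) + h(691) = -380 + (-1382/5 + 691² - 3453/5*691) = -380 + (-1382/5 + 477481 - 2386023/5) = -380 + 0 = -380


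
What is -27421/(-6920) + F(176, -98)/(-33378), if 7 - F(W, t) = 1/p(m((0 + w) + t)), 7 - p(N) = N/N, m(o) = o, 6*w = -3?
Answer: 1372816277/346463640 ≈ 3.9624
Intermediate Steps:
w = -½ (w = (⅙)*(-3) = -½ ≈ -0.50000)
p(N) = 6 (p(N) = 7 - N/N = 7 - 1*1 = 7 - 1 = 6)
F(W, t) = 41/6 (F(W, t) = 7 - 1/6 = 7 - 1*⅙ = 7 - ⅙ = 41/6)
-27421/(-6920) + F(176, -98)/(-33378) = -27421/(-6920) + (41/6)/(-33378) = -27421*(-1/6920) + (41/6)*(-1/33378) = 27421/6920 - 41/200268 = 1372816277/346463640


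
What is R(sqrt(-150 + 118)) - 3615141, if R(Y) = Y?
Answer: -3615141 + 4*I*sqrt(2) ≈ -3.6151e+6 + 5.6569*I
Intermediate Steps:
R(sqrt(-150 + 118)) - 3615141 = sqrt(-150 + 118) - 3615141 = sqrt(-32) - 3615141 = 4*I*sqrt(2) - 3615141 = -3615141 + 4*I*sqrt(2)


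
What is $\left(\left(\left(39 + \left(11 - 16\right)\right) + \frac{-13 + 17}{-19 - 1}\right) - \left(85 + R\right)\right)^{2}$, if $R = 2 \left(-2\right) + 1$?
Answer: $\frac{58081}{25} \approx 2323.2$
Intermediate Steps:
$R = -3$ ($R = -4 + 1 = -3$)
$\left(\left(\left(39 + \left(11 - 16\right)\right) + \frac{-13 + 17}{-19 - 1}\right) - \left(85 + R\right)\right)^{2} = \left(\left(\left(39 + \left(11 - 16\right)\right) + \frac{-13 + 17}{-19 - 1}\right) - 82\right)^{2} = \left(\left(\left(39 - 5\right) + \frac{4}{-20}\right) + \left(-62 + \left(-23 + 3\right)\right)\right)^{2} = \left(\left(34 + 4 \left(- \frac{1}{20}\right)\right) - 82\right)^{2} = \left(\left(34 - \frac{1}{5}\right) - 82\right)^{2} = \left(\frac{169}{5} - 82\right)^{2} = \left(- \frac{241}{5}\right)^{2} = \frac{58081}{25}$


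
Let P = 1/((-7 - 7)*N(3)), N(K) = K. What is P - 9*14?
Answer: -5293/42 ≈ -126.02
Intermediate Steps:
P = -1/42 (P = 1/(-7 - 7*3) = (1/3)/(-14) = -1/14*1/3 = -1/42 ≈ -0.023810)
P - 9*14 = -1/42 - 9*14 = -1/42 - 126 = -5293/42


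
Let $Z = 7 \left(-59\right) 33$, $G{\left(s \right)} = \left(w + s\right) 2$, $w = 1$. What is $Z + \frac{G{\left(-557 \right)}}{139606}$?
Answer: $- \frac{951345643}{69803} \approx -13629.0$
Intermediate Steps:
$G{\left(s \right)} = 2 + 2 s$ ($G{\left(s \right)} = \left(1 + s\right) 2 = 2 + 2 s$)
$Z = -13629$ ($Z = \left(-413\right) 33 = -13629$)
$Z + \frac{G{\left(-557 \right)}}{139606} = -13629 + \frac{2 + 2 \left(-557\right)}{139606} = -13629 + \left(2 - 1114\right) \frac{1}{139606} = -13629 - \frac{556}{69803} = - \frac{951345643}{69803}$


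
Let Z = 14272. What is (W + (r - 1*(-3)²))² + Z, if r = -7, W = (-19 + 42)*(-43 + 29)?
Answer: 128516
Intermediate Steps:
W = -322 (W = 23*(-14) = -322)
(W + (r - 1*(-3)²))² + Z = (-322 + (-7 - 1*(-3)²))² + 14272 = (-322 + (-7 - 1*9))² + 14272 = (-322 + (-7 - 9))² + 14272 = (-322 - 16)² + 14272 = (-338)² + 14272 = 114244 + 14272 = 128516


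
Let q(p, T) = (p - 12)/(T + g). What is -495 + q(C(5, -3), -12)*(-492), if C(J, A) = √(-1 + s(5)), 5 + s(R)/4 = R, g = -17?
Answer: -20259/29 + 492*I/29 ≈ -698.59 + 16.966*I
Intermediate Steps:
s(R) = -20 + 4*R
C(J, A) = I (C(J, A) = √(-1 + (-20 + 4*5)) = √(-1 + (-20 + 20)) = √(-1 + 0) = √(-1) = I)
q(p, T) = (-12 + p)/(-17 + T) (q(p, T) = (p - 12)/(T - 17) = (-12 + p)/(-17 + T))
-495 + q(C(5, -3), -12)*(-492) = -495 + ((-12 + I)/(-17 - 12))*(-492) = -495 + ((-12 + I)/(-29))*(-492) = -495 - (-12 + I)/29*(-492) = -495 + (12/29 - I/29)*(-492) = -495 + (-5904/29 + 492*I/29) = -20259/29 + 492*I/29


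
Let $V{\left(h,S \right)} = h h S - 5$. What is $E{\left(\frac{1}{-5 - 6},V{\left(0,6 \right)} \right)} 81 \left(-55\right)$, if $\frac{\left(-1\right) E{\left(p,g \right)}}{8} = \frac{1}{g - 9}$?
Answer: $- \frac{17820}{7} \approx -2545.7$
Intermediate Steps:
$V{\left(h,S \right)} = -5 + S h^{2}$ ($V{\left(h,S \right)} = h^{2} S - 5 = S h^{2} - 5 = -5 + S h^{2}$)
$E{\left(p,g \right)} = - \frac{8}{-9 + g}$ ($E{\left(p,g \right)} = - \frac{8}{g - 9} = - \frac{8}{-9 + g}$)
$E{\left(\frac{1}{-5 - 6},V{\left(0,6 \right)} \right)} 81 \left(-55\right) = - \frac{8}{-9 - \left(5 - 6 \cdot 0^{2}\right)} 81 \left(-55\right) = - \frac{8}{-9 + \left(-5 + 6 \cdot 0\right)} 81 \left(-55\right) = - \frac{8}{-9 + \left(-5 + 0\right)} 81 \left(-55\right) = - \frac{8}{-9 - 5} \cdot 81 \left(-55\right) = - \frac{8}{-14} \cdot 81 \left(-55\right) = \left(-8\right) \left(- \frac{1}{14}\right) 81 \left(-55\right) = \frac{4}{7} \cdot 81 \left(-55\right) = \frac{324}{7} \left(-55\right) = - \frac{17820}{7}$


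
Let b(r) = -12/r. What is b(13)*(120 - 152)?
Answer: 384/13 ≈ 29.538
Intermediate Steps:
b(13)*(120 - 152) = (-12/13)*(120 - 152) = -12*1/13*(-32) = -12/13*(-32) = 384/13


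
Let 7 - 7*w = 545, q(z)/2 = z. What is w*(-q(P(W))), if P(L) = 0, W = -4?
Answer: 0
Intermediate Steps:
q(z) = 2*z
w = -538/7 (w = 1 - ⅐*545 = 1 - 545/7 = -538/7 ≈ -76.857)
w*(-q(P(W))) = -(-538)*2*0/7 = -(-538)*0/7 = -538/7*0 = 0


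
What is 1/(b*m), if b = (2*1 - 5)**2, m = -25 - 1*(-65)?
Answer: 1/360 ≈ 0.0027778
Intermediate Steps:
m = 40 (m = -25 + 65 = 40)
b = 9 (b = (2 - 5)**2 = (-3)**2 = 9)
1/(b*m) = 1/(9*40) = 1/360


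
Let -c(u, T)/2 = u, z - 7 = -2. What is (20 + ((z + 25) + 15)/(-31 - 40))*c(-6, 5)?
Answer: 16500/71 ≈ 232.39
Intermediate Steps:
z = 5 (z = 7 - 2 = 5)
c(u, T) = -2*u
(20 + ((z + 25) + 15)/(-31 - 40))*c(-6, 5) = (20 + ((5 + 25) + 15)/(-31 - 40))*(-2*(-6)) = (20 + (30 + 15)/(-71))*12 = (20 + 45*(-1/71))*12 = (20 - 45/71)*12 = (1375/71)*12 = 16500/71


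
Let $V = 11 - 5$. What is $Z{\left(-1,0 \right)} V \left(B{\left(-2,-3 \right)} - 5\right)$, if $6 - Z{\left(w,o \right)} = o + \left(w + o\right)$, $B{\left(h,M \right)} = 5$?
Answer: $0$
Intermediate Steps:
$V = 6$
$Z{\left(w,o \right)} = 6 - w - 2 o$ ($Z{\left(w,o \right)} = 6 - \left(o + \left(w + o\right)\right) = 6 - \left(o + \left(o + w\right)\right) = 6 - \left(w + 2 o\right) = 6 - w - 2 o$)
$Z{\left(-1,0 \right)} V \left(B{\left(-2,-3 \right)} - 5\right) = \left(6 - -1 - 0\right) 6 \left(5 - 5\right) = \left(6 + 1 + 0\right) 6 \left(5 - 5\right) = 7 \cdot 6 \cdot 0 = 42 \cdot 0 = 0$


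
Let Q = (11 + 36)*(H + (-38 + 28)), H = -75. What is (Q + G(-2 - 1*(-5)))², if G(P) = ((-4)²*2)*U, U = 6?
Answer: 14462809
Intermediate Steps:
G(P) = 192 (G(P) = ((-4)²*2)*6 = (16*2)*6 = 32*6 = 192)
Q = -3995 (Q = (11 + 36)*(-75 + (-38 + 28)) = 47*(-75 - 10) = 47*(-85) = -3995)
(Q + G(-2 - 1*(-5)))² = (-3995 + 192)² = (-3803)² = 14462809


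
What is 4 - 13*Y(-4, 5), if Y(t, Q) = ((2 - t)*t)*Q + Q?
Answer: 1499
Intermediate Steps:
Y(t, Q) = Q + Q*t*(2 - t) (Y(t, Q) = (t*(2 - t))*Q + Q = Q*t*(2 - t) + Q = Q + Q*t*(2 - t))
4 - 13*Y(-4, 5) = 4 - 65*(1 - 1*(-4)**2 + 2*(-4)) = 4 - 65*(1 - 1*16 - 8) = 4 - 65*(1 - 16 - 8) = 4 - 65*(-23) = 4 - 13*(-115) = 4 + 1495 = 1499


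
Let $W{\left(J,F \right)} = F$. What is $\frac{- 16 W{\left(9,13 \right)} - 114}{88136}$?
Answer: $- \frac{7}{1916} \approx -0.0036534$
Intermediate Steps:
$\frac{- 16 W{\left(9,13 \right)} - 114}{88136} = \frac{\left(-16\right) 13 - 114}{88136} = \left(-208 - 114\right) \frac{1}{88136} = \left(-322\right) \frac{1}{88136} = - \frac{7}{1916}$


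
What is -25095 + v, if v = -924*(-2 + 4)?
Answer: -26943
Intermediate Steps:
v = -1848 (v = -924*2 = -1848)
-25095 + v = -25095 - 1848 = -26943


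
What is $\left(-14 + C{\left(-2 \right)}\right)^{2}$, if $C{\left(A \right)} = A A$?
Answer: $100$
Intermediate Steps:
$C{\left(A \right)} = A^{2}$
$\left(-14 + C{\left(-2 \right)}\right)^{2} = \left(-14 + \left(-2\right)^{2}\right)^{2} = \left(-14 + 4\right)^{2} = \left(-10\right)^{2} = 100$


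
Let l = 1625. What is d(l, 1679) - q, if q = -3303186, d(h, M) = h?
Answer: 3304811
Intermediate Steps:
d(l, 1679) - q = 1625 - 1*(-3303186) = 1625 + 3303186 = 3304811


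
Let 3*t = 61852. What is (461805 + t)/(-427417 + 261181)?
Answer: -1447267/498708 ≈ -2.9020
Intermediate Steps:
t = 61852/3 (t = (⅓)*61852 = 61852/3 ≈ 20617.)
(461805 + t)/(-427417 + 261181) = (461805 + 61852/3)/(-427417 + 261181) = (1447267/3)/(-166236) = (1447267/3)*(-1/166236) = -1447267/498708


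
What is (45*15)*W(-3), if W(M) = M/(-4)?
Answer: 2025/4 ≈ 506.25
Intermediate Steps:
W(M) = -M/4 (W(M) = M*(-¼) = -M/4)
(45*15)*W(-3) = (45*15)*(-¼*(-3)) = 675*(¾) = 2025/4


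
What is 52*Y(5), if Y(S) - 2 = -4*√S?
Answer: 104 - 208*√5 ≈ -361.10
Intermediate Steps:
Y(S) = 2 - 4*√S
52*Y(5) = 52*(2 - 4*√5) = 104 - 208*√5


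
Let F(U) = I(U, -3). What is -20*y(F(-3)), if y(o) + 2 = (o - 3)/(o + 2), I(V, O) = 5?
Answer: 240/7 ≈ 34.286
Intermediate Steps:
F(U) = 5
y(o) = -2 + (-3 + o)/(2 + o) (y(o) = -2 + (o - 3)/(o + 2) = -2 + (-3 + o)/(2 + o))
-20*y(F(-3)) = -20*(-7 - 1*5)/(2 + 5) = -20*(-7 - 5)/7 = -20*(-12)/7 = -20*(-12/7) = 240/7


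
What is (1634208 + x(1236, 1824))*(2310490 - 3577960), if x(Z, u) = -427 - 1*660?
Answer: -2069931873870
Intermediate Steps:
x(Z, u) = -1087 (x(Z, u) = -427 - 660 = -1087)
(1634208 + x(1236, 1824))*(2310490 - 3577960) = (1634208 - 1087)*(2310490 - 3577960) = 1633121*(-1267470) = -2069931873870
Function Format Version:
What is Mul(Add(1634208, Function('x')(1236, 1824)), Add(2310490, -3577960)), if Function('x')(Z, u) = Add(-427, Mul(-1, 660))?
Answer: -2069931873870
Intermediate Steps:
Function('x')(Z, u) = -1087 (Function('x')(Z, u) = Add(-427, -660) = -1087)
Mul(Add(1634208, Function('x')(1236, 1824)), Add(2310490, -3577960)) = Mul(Add(1634208, -1087), Add(2310490, -3577960)) = Mul(1633121, -1267470) = -2069931873870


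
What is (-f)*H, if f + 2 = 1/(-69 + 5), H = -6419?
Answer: -828051/64 ≈ -12938.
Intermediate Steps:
f = -129/64 (f = -2 + 1/(-69 + 5) = -2 + 1/(-64) = -2 - 1/64 = -129/64 ≈ -2.0156)
(-f)*H = -1*(-129/64)*(-6419) = (129/64)*(-6419) = -828051/64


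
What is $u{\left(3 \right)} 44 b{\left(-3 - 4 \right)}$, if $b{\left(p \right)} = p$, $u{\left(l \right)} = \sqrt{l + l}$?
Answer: $- 308 \sqrt{6} \approx -754.44$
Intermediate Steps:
$u{\left(l \right)} = \sqrt{2} \sqrt{l}$ ($u{\left(l \right)} = \sqrt{2 l} = \sqrt{2} \sqrt{l}$)
$u{\left(3 \right)} 44 b{\left(-3 - 4 \right)} = \sqrt{2} \sqrt{3} \cdot 44 \left(-3 - 4\right) = \sqrt{6} \cdot 44 \left(-3 - 4\right) = 44 \sqrt{6} \left(-7\right) = - 308 \sqrt{6}$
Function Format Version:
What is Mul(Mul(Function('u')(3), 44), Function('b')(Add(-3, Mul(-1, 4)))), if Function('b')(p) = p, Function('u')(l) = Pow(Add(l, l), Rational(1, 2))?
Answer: Mul(-308, Pow(6, Rational(1, 2))) ≈ -754.44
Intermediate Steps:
Function('u')(l) = Mul(Pow(2, Rational(1, 2)), Pow(l, Rational(1, 2))) (Function('u')(l) = Pow(Mul(2, l), Rational(1, 2)) = Mul(Pow(2, Rational(1, 2)), Pow(l, Rational(1, 2))))
Mul(Mul(Function('u')(3), 44), Function('b')(Add(-3, Mul(-1, 4)))) = Mul(Mul(Mul(Pow(2, Rational(1, 2)), Pow(3, Rational(1, 2))), 44), Add(-3, Mul(-1, 4))) = Mul(Mul(Pow(6, Rational(1, 2)), 44), Add(-3, -4)) = Mul(Mul(44, Pow(6, Rational(1, 2))), -7) = Mul(-308, Pow(6, Rational(1, 2)))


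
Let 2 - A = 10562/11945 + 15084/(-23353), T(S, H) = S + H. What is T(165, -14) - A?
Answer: 41630262171/278951585 ≈ 149.24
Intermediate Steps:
T(S, H) = H + S
A = 491427164/278951585 (A = 2 - (10562/11945 + 15084/(-23353)) = 2 - (10562*(1/11945) + 15084*(-1/23353)) = 2 - (10562/11945 - 15084/23353) = 2 - 1*66476006/278951585 = 2 - 66476006/278951585 = 491427164/278951585 ≈ 1.7617)
T(165, -14) - A = (-14 + 165) - 1*491427164/278951585 = 151 - 491427164/278951585 = 41630262171/278951585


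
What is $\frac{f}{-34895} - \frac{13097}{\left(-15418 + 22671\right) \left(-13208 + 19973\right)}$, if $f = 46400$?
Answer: $- \frac{455428941563}{342435417555} \approx -1.33$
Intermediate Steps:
$\frac{f}{-34895} - \frac{13097}{\left(-15418 + 22671\right) \left(-13208 + 19973\right)} = \frac{46400}{-34895} - \frac{13097}{\left(-15418 + 22671\right) \left(-13208 + 19973\right)} = 46400 \left(- \frac{1}{34895}\right) - \frac{13097}{7253 \cdot 6765} = - \frac{9280}{6979} - \frac{13097}{49066545} = - \frac{455428941563}{342435417555}$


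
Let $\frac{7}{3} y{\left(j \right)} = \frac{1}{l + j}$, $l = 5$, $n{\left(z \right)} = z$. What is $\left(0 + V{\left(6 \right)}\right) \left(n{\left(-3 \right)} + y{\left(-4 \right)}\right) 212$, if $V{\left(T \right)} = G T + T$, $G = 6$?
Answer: $-22896$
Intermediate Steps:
$V{\left(T \right)} = 7 T$ ($V{\left(T \right)} = 6 T + T = 7 T$)
$y{\left(j \right)} = \frac{3}{7 \left(5 + j\right)}$
$\left(0 + V{\left(6 \right)}\right) \left(n{\left(-3 \right)} + y{\left(-4 \right)}\right) 212 = \left(0 + 7 \cdot 6\right) \left(-3 + \frac{3}{7 \left(5 - 4\right)}\right) 212 = \left(0 + 42\right) \left(-3 + \frac{3}{7 \cdot 1}\right) 212 = 42 \left(-3 + \frac{3}{7} \cdot 1\right) 212 = 42 \left(-3 + \frac{3}{7}\right) 212 = 42 \left(- \frac{18}{7}\right) 212 = \left(-108\right) 212 = -22896$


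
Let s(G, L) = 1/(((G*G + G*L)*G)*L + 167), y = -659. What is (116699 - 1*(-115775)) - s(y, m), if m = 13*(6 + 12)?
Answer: 10040376607920143/43189245283 ≈ 2.3247e+5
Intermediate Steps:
m = 234 (m = 13*18 = 234)
s(G, L) = 1/(167 + G*L*(G**2 + G*L)) (s(G, L) = 1/(((G**2 + G*L)*G)*L + 167) = 1/((G*(G**2 + G*L))*L + 167) = 1/(G*L*(G**2 + G*L) + 167) = 1/(167 + G*L*(G**2 + G*L)))
(116699 - 1*(-115775)) - s(y, m) = (116699 - 1*(-115775)) - 1/(167 + 234*(-659)**3 + (-659)**2*234**2) = (116699 + 115775) - 1/(167 + 234*(-286191179) + 434281*54756) = 232474 - 1/(167 - 66968735886 + 23779490436) = 232474 - 1/(-43189245283) = 232474 - 1*(-1/43189245283) = 232474 + 1/43189245283 = 10040376607920143/43189245283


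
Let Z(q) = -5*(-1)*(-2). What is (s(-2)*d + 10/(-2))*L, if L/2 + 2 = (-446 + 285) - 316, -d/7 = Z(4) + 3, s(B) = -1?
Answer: 51732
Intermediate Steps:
Z(q) = -10 (Z(q) = 5*(-2) = -10)
d = 49 (d = -7*(-10 + 3) = -7*(-7) = 49)
L = -958 (L = -4 + 2*((-446 + 285) - 316) = -4 + 2*(-161 - 316) = -4 + 2*(-477) = -4 - 954 = -958)
(s(-2)*d + 10/(-2))*L = (-1*49 + 10/(-2))*(-958) = (-49 + 10*(-½))*(-958) = (-49 - 5)*(-958) = -54*(-958) = 51732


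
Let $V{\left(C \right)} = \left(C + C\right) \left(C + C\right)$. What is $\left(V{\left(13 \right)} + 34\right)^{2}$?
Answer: $504100$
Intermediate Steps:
$V{\left(C \right)} = 4 C^{2}$ ($V{\left(C \right)} = 2 C 2 C = 4 C^{2}$)
$\left(V{\left(13 \right)} + 34\right)^{2} = \left(4 \cdot 13^{2} + 34\right)^{2} = \left(4 \cdot 169 + 34\right)^{2} = \left(676 + 34\right)^{2} = 710^{2} = 504100$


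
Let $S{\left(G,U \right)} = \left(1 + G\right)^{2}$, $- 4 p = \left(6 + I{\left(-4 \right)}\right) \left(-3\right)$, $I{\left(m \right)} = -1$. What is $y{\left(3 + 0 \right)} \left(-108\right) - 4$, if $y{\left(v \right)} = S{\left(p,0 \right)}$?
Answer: $- \frac{9763}{4} \approx -2440.8$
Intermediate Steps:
$p = \frac{15}{4}$ ($p = - \frac{\left(6 - 1\right) \left(-3\right)}{4} = - \frac{5 \left(-3\right)}{4} = \left(- \frac{1}{4}\right) \left(-15\right) = \frac{15}{4} \approx 3.75$)
$y{\left(v \right)} = \frac{361}{16}$ ($y{\left(v \right)} = \left(1 + \frac{15}{4}\right)^{2} = \left(\frac{19}{4}\right)^{2} = \frac{361}{16}$)
$y{\left(3 + 0 \right)} \left(-108\right) - 4 = \frac{361}{16} \left(-108\right) - 4 = - \frac{9747}{4} - 4 = - \frac{9763}{4}$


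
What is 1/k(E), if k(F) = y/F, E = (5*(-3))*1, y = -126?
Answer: 5/42 ≈ 0.11905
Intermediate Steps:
E = -15 (E = -15*1 = -15)
k(F) = -126/F
1/k(E) = 1/(-126/(-15)) = 1/(-126*(-1/15)) = 1/(42/5) = 5/42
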